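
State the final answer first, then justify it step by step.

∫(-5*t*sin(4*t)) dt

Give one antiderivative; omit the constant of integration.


The answer is 5*t*cos(4*t)/4 - 5*sin(4*t)/16.
Step 1. Integrate ∫(-5*t*sin(4*t)) dt by parts with u = t, dv = (-5*sin(4*t)) dt, so v = 5*cos(4*t)/4: now 5*t*cos(4*t)/4 + ∫(-5*cos(4*t)/4) dt.
Step 2. Evaluate the standard form: now 5*t*cos(4*t)/4 - 5*sin(4*t)/16.
Answer: 5*t*cos(4*t)/4 - 5*sin(4*t)/16.


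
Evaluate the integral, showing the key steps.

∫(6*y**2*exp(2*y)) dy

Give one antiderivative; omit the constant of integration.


Step 1. Integrate ∫(6*y**2*exp(2*y)) dy by parts with u = y**2, dv = (6*exp(2*y)) dy, so v = 3*exp(2*y): now 3*y**2*exp(2*y) + ∫(-6*y*exp(2*y)) dy.
Step 2. Integrate ∫(-6*y*exp(2*y)) dy by parts with u = y, dv = (-6*exp(2*y)) dy, so v = -3*exp(2*y): now 3*y**2*exp(2*y) - 3*y*exp(2*y) + ∫(3*exp(2*y)) dy.
Step 3. Evaluate the standard form: now 3*y**2*exp(2*y) - 3*y*exp(2*y) + 3*exp(2*y)/2.
Answer: 3*y**2*exp(2*y) - 3*y*exp(2*y) + 3*exp(2*y)/2.


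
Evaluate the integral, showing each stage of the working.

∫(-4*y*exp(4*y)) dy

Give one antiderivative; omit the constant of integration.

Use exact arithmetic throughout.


Step 1. Integrate ∫(-4*y*exp(4*y)) dy by parts with u = y, dv = (-4*exp(4*y)) dy, so v = -exp(4*y): now -y*exp(4*y) + ∫(exp(4*y)) dy.
Step 2. Evaluate the standard form: now -y*exp(4*y) + exp(4*y)/4.
Answer: -y*exp(4*y) + exp(4*y)/4.


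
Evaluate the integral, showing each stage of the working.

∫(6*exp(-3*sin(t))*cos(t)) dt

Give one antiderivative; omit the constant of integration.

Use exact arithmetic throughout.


Step 1. Substitute u = sin(t), turning ∫(6*exp(-3*sin(t))*cos(t)) dt into ∫(6*exp(-3*u)) du: now ∫(6*exp(-3*u)) du.
Step 2. Evaluate the standard form: now -2*exp(-3*u).
Step 3. Substitute back u = sin(t): now -2*exp(-3*sin(t)).
Answer: -2*exp(-3*sin(t)).


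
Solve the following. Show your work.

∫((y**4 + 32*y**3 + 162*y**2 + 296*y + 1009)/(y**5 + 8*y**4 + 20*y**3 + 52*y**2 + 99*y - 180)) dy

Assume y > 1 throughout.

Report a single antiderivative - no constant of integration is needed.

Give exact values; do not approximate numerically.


Step 1. Decompose ∫((y**4 + 32*y**3 + 162*y**2 + 296*y + 1009)/(y**5 + 8*y**4 + 20*y**3 + 52*y**2 + 99*y - 180)) dy by partial fractions, (y**4 + 32*y**3 + 162*y**2 + 296*y + 1009)/(y**5 + 8*y**4 + 20*y**3 + 52*y**2 + 99*y - 180) = 4/(y**2 + 9) + 1/(y + 5) - 5/(y + 4) + 5/(y - 1): now ∫(5/(y - 1)) dy + ∫(-5/(y + 4)) dy + ∫(1/(y + 5)) dy + ∫(4/(y**2 + 9)) dy.
Step 2. Evaluate the standard form [assuming y > -5]: now log(y + 5) + ∫(5/(y - 1)) dy + ∫(-5/(y + 4)) dy + ∫(4/(y**2 + 9)) dy.
Step 3. Evaluate the standard form [assuming y > 1]: now 5*log(y - 1) + log(y + 5) + ∫(-5/(y + 4)) dy + ∫(4/(y**2 + 9)) dy.
Step 4. Evaluate the standard form [assuming y > -4]: now 5*log(y - 1) - 5*log(y + 4) + log(y + 5) + ∫(4/(y**2 + 9)) dy.
Step 5. Evaluate the standard form: now 5*log(y - 1) - 5*log(y + 4) + log(y + 5) + 4*atan(y/3)/3.
Answer: 5*log(y - 1) - 5*log(y + 4) + log(y + 5) + 4*atan(y/3)/3.


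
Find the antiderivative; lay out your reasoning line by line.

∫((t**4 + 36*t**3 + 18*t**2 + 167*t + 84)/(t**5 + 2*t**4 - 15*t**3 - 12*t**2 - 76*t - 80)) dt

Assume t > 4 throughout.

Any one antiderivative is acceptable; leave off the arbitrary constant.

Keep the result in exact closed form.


Step 1. Decompose ∫((t**4 + 36*t**3 + 18*t**2 + 167*t + 84)/(t**5 + 2*t**4 - 15*t**3 - 12*t**2 - 76*t - 80)) dt by partial fractions, (t**4 + 36*t**3 + 18*t**2 + 167*t + 84)/(t**5 + 2*t**4 - 15*t**3 - 12*t**2 - 76*t - 80) = -1/(t**2 + 4) - 4/(t + 5) + 1/(t + 1) + 4/(t - 4): now ∫(4/(t - 4)) dt + ∫(1/(t + 1)) dt + ∫(-4/(t + 5)) dt + ∫(-1/(t**2 + 4)) dt.
Step 2. Evaluate the standard form [assuming t > -5]: now -4*log(t + 5) + ∫(4/(t - 4)) dt + ∫(1/(t + 1)) dt + ∫(-1/(t**2 + 4)) dt.
Step 3. Evaluate the standard form [assuming t > -1]: now log(t + 1) - 4*log(t + 5) + ∫(4/(t - 4)) dt + ∫(-1/(t**2 + 4)) dt.
Step 4. Evaluate the standard form [assuming t > 4]: now 4*log(t - 4) + log(t + 1) - 4*log(t + 5) + ∫(-1/(t**2 + 4)) dt.
Step 5. Evaluate the standard form: now 4*log(t - 4) + log(t + 1) - 4*log(t + 5) - atan(t/2)/2.
Answer: 4*log(t - 4) + log(t + 1) - 4*log(t + 5) - atan(t/2)/2.


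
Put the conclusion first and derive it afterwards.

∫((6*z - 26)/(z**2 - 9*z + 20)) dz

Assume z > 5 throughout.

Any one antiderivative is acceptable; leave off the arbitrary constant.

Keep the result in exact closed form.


The answer is 4*log(z - 5) + 2*log(z - 4).
Step 1. Decompose ∫((6*z - 26)/(z**2 - 9*z + 20)) dz by partial fractions, (6*z - 26)/(z**2 - 9*z + 20) = 2/(z - 4) + 4/(z - 5): now ∫(4/(z - 5)) dz + ∫(2/(z - 4)) dz.
Step 2. Evaluate the standard form [assuming z > 4]: now 2*log(z - 4) + ∫(4/(z - 5)) dz.
Step 3. Evaluate the standard form [assuming z > 5]: now 4*log(z - 5) + 2*log(z - 4).
Answer: 4*log(z - 5) + 2*log(z - 4).


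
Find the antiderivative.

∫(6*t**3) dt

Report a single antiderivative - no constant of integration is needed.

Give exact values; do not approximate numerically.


Answer: 3*t**4/2.


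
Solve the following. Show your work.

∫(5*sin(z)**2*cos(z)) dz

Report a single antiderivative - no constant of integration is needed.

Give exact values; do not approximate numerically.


Step 1. Substitute u = sin(z), turning ∫(5*sin(z)**2*cos(z)) dz into ∫(5*u**2) du: now ∫(5*u**2) du.
Step 2. Evaluate the standard form: now 5*u**3/3.
Step 3. Substitute back u = sin(z): now 5*sin(z)**3/3.
Answer: 5*sin(z)**3/3.


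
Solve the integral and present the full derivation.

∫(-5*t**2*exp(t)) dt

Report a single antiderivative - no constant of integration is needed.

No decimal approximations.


Step 1. Integrate ∫(-5*t**2*exp(t)) dt by parts with u = t**2, dv = (-5*exp(t)) dt, so v = -5*exp(t): now -5*t**2*exp(t) + ∫(10*t*exp(t)) dt.
Step 2. Integrate ∫(10*t*exp(t)) dt by parts with u = t, dv = (10*exp(t)) dt, so v = 10*exp(t): now -5*t**2*exp(t) + 10*t*exp(t) + ∫(-10*exp(t)) dt.
Step 3. Evaluate the standard form: now -5*t**2*exp(t) + 10*t*exp(t) - 10*exp(t).
Answer: -5*t**2*exp(t) + 10*t*exp(t) - 10*exp(t).


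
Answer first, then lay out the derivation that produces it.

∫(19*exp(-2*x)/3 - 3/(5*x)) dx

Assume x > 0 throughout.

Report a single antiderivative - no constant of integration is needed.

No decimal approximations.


The answer is -3*log(x)/5 - 19*exp(-2*x)/6.
Step 1. Rewrite: now ∫(-3/(5*x)) dx + ∫(19*exp(-2*x)/3) dx.
Step 2. Evaluate the standard form [assuming x > 0]: now -3*log(x)/5 + ∫(19*exp(-2*x)/3) dx.
Step 3. Evaluate the standard form: now -3*log(x)/5 - 19*exp(-2*x)/6.
Answer: -3*log(x)/5 - 19*exp(-2*x)/6.


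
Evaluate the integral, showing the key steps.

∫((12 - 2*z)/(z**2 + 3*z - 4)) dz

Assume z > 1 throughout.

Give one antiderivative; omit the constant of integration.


Step 1. Decompose ∫((12 - 2*z)/(z**2 + 3*z - 4)) dz by partial fractions, (12 - 2*z)/(z**2 + 3*z - 4) = -4/(z + 4) + 2/(z - 1): now ∫(2/(z - 1)) dz + ∫(-4/(z + 4)) dz.
Step 2. Evaluate the standard form [assuming z > -4]: now -4*log(z + 4) + ∫(2/(z - 1)) dz.
Step 3. Evaluate the standard form [assuming z > 1]: now 2*log(z - 1) - 4*log(z + 4).
Answer: 2*log(z - 1) - 4*log(z + 4).


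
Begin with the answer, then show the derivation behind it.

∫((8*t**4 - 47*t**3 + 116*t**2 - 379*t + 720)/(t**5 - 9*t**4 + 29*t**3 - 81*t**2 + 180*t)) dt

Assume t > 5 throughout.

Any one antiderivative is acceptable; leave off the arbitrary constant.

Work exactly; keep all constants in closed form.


The answer is 4*log(t) + 5*log(t - 5) - log(t - 4) + 4*atan(t/3)/3.
Step 1. Decompose ∫((8*t**4 - 47*t**3 + 116*t**2 - 379*t + 720)/(t**5 - 9*t**4 + 29*t**3 - 81*t**2 + 180*t)) dt by partial fractions, (8*t**4 - 47*t**3 + 116*t**2 - 379*t + 720)/(t**5 - 9*t**4 + 29*t**3 - 81*t**2 + 180*t) = 4/(t**2 + 9) - 1/(t - 4) + 5/(t - 5) + 4/t: now ∫(4/t) dt + ∫(5/(t - 5)) dt + ∫(-1/(t - 4)) dt + ∫(4/(t**2 + 9)) dt.
Step 2. Evaluate the standard form [assuming t > 0]: now 4*log(t) + ∫(5/(t - 5)) dt + ∫(-1/(t - 4)) dt + ∫(4/(t**2 + 9)) dt.
Step 3. Evaluate the standard form [assuming t > 4]: now 4*log(t) - log(t - 4) + ∫(5/(t - 5)) dt + ∫(4/(t**2 + 9)) dt.
Step 4. Evaluate the standard form [assuming t > 5]: now 4*log(t) + 5*log(t - 5) - log(t - 4) + ∫(4/(t**2 + 9)) dt.
Step 5. Evaluate the standard form: now 4*log(t) + 5*log(t - 5) - log(t - 4) + 4*atan(t/3)/3.
Answer: 4*log(t) + 5*log(t - 5) - log(t - 4) + 4*atan(t/3)/3.


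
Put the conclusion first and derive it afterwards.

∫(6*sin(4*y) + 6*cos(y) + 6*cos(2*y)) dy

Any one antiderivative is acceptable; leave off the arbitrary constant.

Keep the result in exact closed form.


The answer is 6*sin(y) + 3*sin(2*y) - 3*cos(4*y)/2.
Step 1. Rewrite: now ∫(6*sin(4*y)) dy + ∫(6*cos(y)) dy + ∫(6*cos(2*y)) dy.
Step 2. Evaluate the standard form: now 6*sin(y) + ∫(6*sin(4*y)) dy + ∫(6*cos(2*y)) dy.
Step 3. Evaluate the standard form: now 6*sin(y) + 3*sin(2*y) + ∫(6*sin(4*y)) dy.
Step 4. Evaluate the standard form: now 6*sin(y) + 3*sin(2*y) - 3*cos(4*y)/2.
Answer: 6*sin(y) + 3*sin(2*y) - 3*cos(4*y)/2.


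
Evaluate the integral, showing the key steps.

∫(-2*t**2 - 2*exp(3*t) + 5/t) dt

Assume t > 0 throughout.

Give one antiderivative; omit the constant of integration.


Step 1. Rewrite: now ∫(5/t) dt + ∫(-2*t**2) dt + ∫(-2*exp(3*t)) dt.
Step 2. Evaluate the standard form: now -2*t**3/3 + ∫(5/t) dt + ∫(-2*exp(3*t)) dt.
Step 3. Evaluate the standard form: now -2*t**3/3 - 2*exp(3*t)/3 + ∫(5/t) dt.
Step 4. Evaluate the standard form [assuming t > 0]: now -2*t**3/3 - 2*exp(3*t)/3 + 5*log(t).
Answer: -2*t**3/3 - 2*exp(3*t)/3 + 5*log(t).


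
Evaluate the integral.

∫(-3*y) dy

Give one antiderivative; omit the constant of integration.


Answer: -3*y**2/2.


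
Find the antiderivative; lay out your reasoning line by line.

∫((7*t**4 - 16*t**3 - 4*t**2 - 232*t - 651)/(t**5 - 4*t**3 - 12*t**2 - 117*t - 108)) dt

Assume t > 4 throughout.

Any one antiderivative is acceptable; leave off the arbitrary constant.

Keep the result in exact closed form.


Step 1. Decompose ∫((7*t**4 - 16*t**3 - 4*t**2 - 232*t - 651)/(t**5 - 4*t**3 - 12*t**2 - 117*t - 108)) dt by partial fractions, (7*t**4 - 16*t**3 - 4*t**2 - 232*t - 651)/(t**5 - 4*t**3 - 12*t**2 - 117*t - 108) = 4/(t**2 + 9) + 4/(t + 3) + 4/(t + 1) - 1/(t - 4): now ∫(-1/(t - 4)) dt + ∫(4/(t + 1)) dt + ∫(4/(t + 3)) dt + ∫(4/(t**2 + 9)) dt.
Step 2. Evaluate the standard form [assuming t > 4]: now -log(t - 4) + ∫(4/(t + 1)) dt + ∫(4/(t + 3)) dt + ∫(4/(t**2 + 9)) dt.
Step 3. Evaluate the standard form [assuming t > -3]: now -log(t - 4) + 4*log(t + 3) + ∫(4/(t + 1)) dt + ∫(4/(t**2 + 9)) dt.
Step 4. Evaluate the standard form [assuming t > -1]: now -log(t - 4) + 4*log(t + 1) + 4*log(t + 3) + ∫(4/(t**2 + 9)) dt.
Step 5. Evaluate the standard form: now -log(t - 4) + 4*log(t + 1) + 4*log(t + 3) + 4*atan(t/3)/3.
Answer: -log(t - 4) + 4*log(t + 1) + 4*log(t + 3) + 4*atan(t/3)/3.


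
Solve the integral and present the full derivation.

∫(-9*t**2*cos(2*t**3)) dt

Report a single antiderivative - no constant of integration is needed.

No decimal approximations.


Step 1. Substitute u = t**3, turning ∫(-9*t**2*cos(2*t**3)) dt into ∫(-3*cos(2*u)) du: now ∫(-3*cos(2*u)) du.
Step 2. Evaluate the standard form: now -3*sin(2*u)/2.
Step 3. Substitute back u = t**3: now -3*sin(2*t**3)/2.
Answer: -3*sin(2*t**3)/2.


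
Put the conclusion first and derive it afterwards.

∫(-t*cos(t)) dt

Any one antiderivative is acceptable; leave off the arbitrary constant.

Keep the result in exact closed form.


The answer is -t*sin(t) - cos(t).
Step 1. Integrate ∫(-t*cos(t)) dt by parts with u = t, dv = (-cos(t)) dt, so v = -sin(t): now -t*sin(t) + ∫(sin(t)) dt.
Step 2. Evaluate the standard form: now -t*sin(t) - cos(t).
Answer: -t*sin(t) - cos(t).


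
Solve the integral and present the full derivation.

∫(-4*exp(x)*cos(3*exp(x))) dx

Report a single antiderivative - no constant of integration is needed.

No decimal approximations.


Step 1. Substitute u = exp(x), turning ∫(-4*exp(x)*cos(3*exp(x))) dx into ∫(-4*cos(3*u)) du: now ∫(-4*cos(3*u)) du.
Step 2. Evaluate the standard form: now -4*sin(3*u)/3.
Step 3. Substitute back u = exp(x): now -4*sin(3*exp(x))/3.
Answer: -4*sin(3*exp(x))/3.


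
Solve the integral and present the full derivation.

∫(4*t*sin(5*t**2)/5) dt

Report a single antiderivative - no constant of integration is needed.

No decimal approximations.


Step 1. Substitute u = t**2, turning ∫(4*t*sin(5*t**2)/5) dt into ∫(2*sin(5*u)/5) du: now ∫(2*sin(5*u)/5) du.
Step 2. Evaluate the standard form: now -2*cos(5*u)/25.
Step 3. Substitute back u = t**2: now -2*cos(5*t**2)/25.
Answer: -2*cos(5*t**2)/25.


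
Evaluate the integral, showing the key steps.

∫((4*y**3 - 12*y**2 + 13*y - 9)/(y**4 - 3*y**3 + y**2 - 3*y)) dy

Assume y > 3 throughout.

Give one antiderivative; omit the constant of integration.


Step 1. Decompose ∫((4*y**3 - 12*y**2 + 13*y - 9)/(y**4 - 3*y**3 + y**2 - 3*y)) dy by partial fractions, (4*y**3 - 12*y**2 + 13*y - 9)/(y**4 - 3*y**3 + y**2 - 3*y) = -3/(y**2 + 1) + 1/(y - 3) + 3/y: now ∫(3/y) dy + ∫(1/(y - 3)) dy + ∫(-3/(y**2 + 1)) dy.
Step 2. Evaluate the standard form [assuming y > 3]: now log(y - 3) + ∫(3/y) dy + ∫(-3/(y**2 + 1)) dy.
Step 3. Evaluate the standard form [assuming y > 0]: now 3*log(y) + log(y - 3) + ∫(-3/(y**2 + 1)) dy.
Step 4. Evaluate the standard form: now 3*log(y) + log(y - 3) - 3*atan(y).
Answer: 3*log(y) + log(y - 3) - 3*atan(y).


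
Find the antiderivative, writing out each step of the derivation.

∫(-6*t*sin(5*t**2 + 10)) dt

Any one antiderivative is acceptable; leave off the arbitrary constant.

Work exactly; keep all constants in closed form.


Step 1. Substitute u = t**2 + 2, turning ∫(-6*t*sin(5*t**2 + 10)) dt into ∫(-3*sin(5*u)) du: now ∫(-3*sin(5*u)) du.
Step 2. Evaluate the standard form: now 3*cos(5*u)/5.
Step 3. Substitute back u = t**2 + 2: now 3*cos(5*t**2 + 10)/5.
Answer: 3*cos(5*t**2 + 10)/5.


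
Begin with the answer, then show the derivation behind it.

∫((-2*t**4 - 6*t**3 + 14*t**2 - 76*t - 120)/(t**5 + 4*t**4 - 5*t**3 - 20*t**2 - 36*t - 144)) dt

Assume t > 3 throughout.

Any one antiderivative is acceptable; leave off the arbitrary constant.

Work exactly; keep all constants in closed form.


The answer is -log(t - 3) - 3*log(t + 3) + 2*log(t + 4) + 2*atan(t/2).
Step 1. Decompose ∫((-2*t**4 - 6*t**3 + 14*t**2 - 76*t - 120)/(t**5 + 4*t**4 - 5*t**3 - 20*t**2 - 36*t - 144)) dt by partial fractions, (-2*t**4 - 6*t**3 + 14*t**2 - 76*t - 120)/(t**5 + 4*t**4 - 5*t**3 - 20*t**2 - 36*t - 144) = 4/(t**2 + 4) + 2/(t + 4) - 3/(t + 3) - 1/(t - 3): now ∫(-1/(t - 3)) dt + ∫(-3/(t + 3)) dt + ∫(2/(t + 4)) dt + ∫(4/(t**2 + 4)) dt.
Step 2. Evaluate the standard form [assuming t > -3]: now -3*log(t + 3) + ∫(-1/(t - 3)) dt + ∫(2/(t + 4)) dt + ∫(4/(t**2 + 4)) dt.
Step 3. Evaluate the standard form [assuming t > -4]: now -3*log(t + 3) + 2*log(t + 4) + ∫(-1/(t - 3)) dt + ∫(4/(t**2 + 4)) dt.
Step 4. Evaluate the standard form [assuming t > 3]: now -log(t - 3) - 3*log(t + 3) + 2*log(t + 4) + ∫(4/(t**2 + 4)) dt.
Step 5. Evaluate the standard form: now -log(t - 3) - 3*log(t + 3) + 2*log(t + 4) + 2*atan(t/2).
Answer: -log(t - 3) - 3*log(t + 3) + 2*log(t + 4) + 2*atan(t/2).


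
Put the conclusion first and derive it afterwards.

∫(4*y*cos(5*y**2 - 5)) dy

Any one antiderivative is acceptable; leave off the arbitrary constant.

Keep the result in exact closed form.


The answer is 2*sin(5*y**2 - 5)/5.
Step 1. Substitute u = y**2 - 1, turning ∫(4*y*cos(5*y**2 - 5)) dy into ∫(2*cos(5*u)) du: now ∫(2*cos(5*u)) du.
Step 2. Evaluate the standard form: now 2*sin(5*u)/5.
Step 3. Substitute back u = y**2 - 1: now 2*sin(5*y**2 - 5)/5.
Answer: 2*sin(5*y**2 - 5)/5.


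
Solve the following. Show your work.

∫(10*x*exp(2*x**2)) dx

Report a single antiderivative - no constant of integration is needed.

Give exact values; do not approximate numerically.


Step 1. Substitute u = x**2, turning ∫(10*x*exp(2*x**2)) dx into ∫(5*exp(2*u)) du: now ∫(5*exp(2*u)) du.
Step 2. Evaluate the standard form: now 5*exp(2*u)/2.
Step 3. Substitute back u = x**2: now 5*exp(2*x**2)/2.
Answer: 5*exp(2*x**2)/2.


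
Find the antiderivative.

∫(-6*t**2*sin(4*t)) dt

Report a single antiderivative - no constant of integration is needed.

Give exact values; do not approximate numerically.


Answer: 3*t**2*cos(4*t)/2 - 3*t*sin(4*t)/4 - 3*cos(4*t)/16.


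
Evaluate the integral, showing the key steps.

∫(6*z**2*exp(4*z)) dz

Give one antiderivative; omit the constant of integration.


Step 1. Integrate ∫(6*z**2*exp(4*z)) dz by parts with u = z**2, dv = (6*exp(4*z)) dz, so v = 3*exp(4*z)/2: now 3*z**2*exp(4*z)/2 + ∫(-3*z*exp(4*z)) dz.
Step 2. Integrate ∫(-3*z*exp(4*z)) dz by parts with u = z, dv = (-3*exp(4*z)) dz, so v = -3*exp(4*z)/4: now 3*z**2*exp(4*z)/2 - 3*z*exp(4*z)/4 + ∫(3*exp(4*z)/4) dz.
Step 3. Evaluate the standard form: now 3*z**2*exp(4*z)/2 - 3*z*exp(4*z)/4 + 3*exp(4*z)/16.
Answer: 3*z**2*exp(4*z)/2 - 3*z*exp(4*z)/4 + 3*exp(4*z)/16.


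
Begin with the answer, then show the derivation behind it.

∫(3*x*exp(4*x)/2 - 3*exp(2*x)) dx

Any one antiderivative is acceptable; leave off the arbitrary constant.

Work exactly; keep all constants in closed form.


The answer is 3*x*exp(4*x)/8 - 3*exp(4*x)/32 - 3*exp(2*x)/2.
Step 1. Rewrite: now ∫(3*x*exp(4*x)/2) dx + ∫(-3*exp(2*x)) dx.
Step 2. Evaluate the standard form: now -3*exp(2*x)/2 + ∫(3*x*exp(4*x)/2) dx.
Step 3. Integrate ∫(3*x*exp(4*x)/2) dx by parts with u = x, dv = (3*exp(4*x)/2) dx, so v = 3*exp(4*x)/8: now 3*x*exp(4*x)/8 - 3*exp(2*x)/2 + ∫(-3*exp(4*x)/8) dx.
Step 4. Evaluate the standard form: now 3*x*exp(4*x)/8 - 3*exp(4*x)/32 - 3*exp(2*x)/2.
Answer: 3*x*exp(4*x)/8 - 3*exp(4*x)/32 - 3*exp(2*x)/2.


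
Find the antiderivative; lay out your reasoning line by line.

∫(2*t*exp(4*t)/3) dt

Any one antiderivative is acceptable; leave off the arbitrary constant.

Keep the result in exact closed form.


Step 1. Integrate ∫(2*t*exp(4*t)/3) dt by parts with u = t, dv = (2*exp(4*t)/3) dt, so v = exp(4*t)/6: now t*exp(4*t)/6 + ∫(-exp(4*t)/6) dt.
Step 2. Evaluate the standard form: now t*exp(4*t)/6 - exp(4*t)/24.
Answer: t*exp(4*t)/6 - exp(4*t)/24.


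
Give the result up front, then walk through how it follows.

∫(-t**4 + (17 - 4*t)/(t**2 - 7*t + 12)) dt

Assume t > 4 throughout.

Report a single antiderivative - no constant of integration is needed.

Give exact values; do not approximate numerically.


The answer is -t**5/5 + log(t - 4) - 5*log(t - 3).
Step 1. Rewrite: now ∫(-t**4) dt + ∫((17 - 4*t)/(t**2 - 7*t + 12)) dt.
Step 2. Decompose ∫((17 - 4*t)/(t**2 - 7*t + 12)) dt by partial fractions, (17 - 4*t)/(t**2 - 7*t + 12) = -5/(t - 3) + 1/(t - 4): now ∫(-t**4) dt + ∫(1/(t - 4)) dt + ∫(-5/(t - 3)) dt.
Step 3. Evaluate the standard form [assuming t > 3]: now -5*log(t - 3) + ∫(-t**4) dt + ∫(1/(t - 4)) dt.
Step 4. Evaluate the standard form [assuming t > 4]: now log(t - 4) - 5*log(t - 3) + ∫(-t**4) dt.
Step 5. Evaluate the standard form: now -t**5/5 + log(t - 4) - 5*log(t - 3).
Answer: -t**5/5 + log(t - 4) - 5*log(t - 3).


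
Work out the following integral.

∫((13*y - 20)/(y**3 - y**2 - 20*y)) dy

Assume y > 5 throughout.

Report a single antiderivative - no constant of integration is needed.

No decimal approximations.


Answer: log(y) + log(y - 5) - 2*log(y + 4).


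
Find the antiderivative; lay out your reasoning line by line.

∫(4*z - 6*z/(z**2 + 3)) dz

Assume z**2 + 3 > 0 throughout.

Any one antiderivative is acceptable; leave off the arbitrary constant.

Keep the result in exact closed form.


Step 1. Rewrite: now ∫(4*z) dz + ∫(-6*z/(z**2 + 3)) dz.
Step 2. Evaluate the standard form: now 2*z**2 + ∫(-6*z/(z**2 + 3)) dz.
Step 3. Substitute u = z**2 + 3, turning ∫(-6*z/(z**2 + 3)) dz into ∫(-3/u) du: now 2*z**2 + ∫(-3/u) du.
Step 4. Evaluate the standard form [assuming u > 0]: now 2*z**2 - 3*log(u).
Step 5. Substitute back u = z**2 + 3: now 2*z**2 - 3*log(z**2 + 3).
Answer: 2*z**2 - 3*log(z**2 + 3).


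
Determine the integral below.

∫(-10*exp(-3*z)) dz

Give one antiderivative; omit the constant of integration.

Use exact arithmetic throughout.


Answer: 10*exp(-3*z)/3.


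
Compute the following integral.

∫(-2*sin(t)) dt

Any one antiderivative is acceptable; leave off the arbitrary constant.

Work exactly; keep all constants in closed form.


Answer: 2*cos(t).


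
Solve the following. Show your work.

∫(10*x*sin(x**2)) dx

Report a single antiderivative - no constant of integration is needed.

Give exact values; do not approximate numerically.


Step 1. Substitute u = x**2, turning ∫(10*x*sin(x**2)) dx into ∫(5*sin(u)) du: now ∫(5*sin(u)) du.
Step 2. Evaluate the standard form: now -5*cos(u).
Step 3. Substitute back u = x**2: now -5*cos(x**2).
Answer: -5*cos(x**2).


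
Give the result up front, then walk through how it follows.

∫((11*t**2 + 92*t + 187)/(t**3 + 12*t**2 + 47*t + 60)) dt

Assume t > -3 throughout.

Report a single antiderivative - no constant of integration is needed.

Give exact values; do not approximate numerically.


The answer is 5*log(t + 3) + 5*log(t + 4) + log(t + 5).
Step 1. Decompose ∫((11*t**2 + 92*t + 187)/(t**3 + 12*t**2 + 47*t + 60)) dt by partial fractions, (11*t**2 + 92*t + 187)/(t**3 + 12*t**2 + 47*t + 60) = 1/(t + 5) + 5/(t + 4) + 5/(t + 3): now ∫(5/(t + 3)) dt + ∫(5/(t + 4)) dt + ∫(1/(t + 5)) dt.
Step 2. Evaluate the standard form [assuming t > -5]: now log(t + 5) + ∫(5/(t + 3)) dt + ∫(5/(t + 4)) dt.
Step 3. Evaluate the standard form [assuming t > -4]: now 5*log(t + 4) + log(t + 5) + ∫(5/(t + 3)) dt.
Step 4. Evaluate the standard form [assuming t > -3]: now 5*log(t + 3) + 5*log(t + 4) + log(t + 5).
Answer: 5*log(t + 3) + 5*log(t + 4) + log(t + 5).


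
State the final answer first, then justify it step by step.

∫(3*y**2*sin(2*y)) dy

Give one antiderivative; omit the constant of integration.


The answer is -3*y**2*cos(2*y)/2 + 3*y*sin(2*y)/2 + 3*cos(2*y)/4.
Step 1. Integrate ∫(3*y**2*sin(2*y)) dy by parts with u = y**2, dv = (3*sin(2*y)) dy, so v = -3*cos(2*y)/2: now -3*y**2*cos(2*y)/2 + ∫(3*y*cos(2*y)) dy.
Step 2. Integrate ∫(3*y*cos(2*y)) dy by parts with u = y, dv = (3*cos(2*y)) dy, so v = 3*sin(2*y)/2: now -3*y**2*cos(2*y)/2 + 3*y*sin(2*y)/2 + ∫(-3*sin(2*y)/2) dy.
Step 3. Evaluate the standard form: now -3*y**2*cos(2*y)/2 + 3*y*sin(2*y)/2 + 3*cos(2*y)/4.
Answer: -3*y**2*cos(2*y)/2 + 3*y*sin(2*y)/2 + 3*cos(2*y)/4.


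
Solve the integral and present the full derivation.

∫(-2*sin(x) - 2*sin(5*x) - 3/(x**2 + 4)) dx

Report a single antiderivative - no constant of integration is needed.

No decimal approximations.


Step 1. Rewrite: now ∫(-3/(x**2 + 4)) dx + ∫(-2*sin(x)) dx + ∫(-2*sin(5*x)) dx.
Step 2. Evaluate the standard form: now -3*atan(x/2)/2 + ∫(-2*sin(x)) dx + ∫(-2*sin(5*x)) dx.
Step 3. Evaluate the standard form: now 2*cos(x) - 3*atan(x/2)/2 + ∫(-2*sin(5*x)) dx.
Step 4. Evaluate the standard form: now 2*cos(x) + 2*cos(5*x)/5 - 3*atan(x/2)/2.
Answer: 2*cos(x) + 2*cos(5*x)/5 - 3*atan(x/2)/2.


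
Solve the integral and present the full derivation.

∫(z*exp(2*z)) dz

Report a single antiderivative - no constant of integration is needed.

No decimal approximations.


Step 1. Integrate ∫(z*exp(2*z)) dz by parts with u = z, dv = (exp(2*z)) dz, so v = exp(2*z)/2: now z*exp(2*z)/2 + ∫(-exp(2*z)/2) dz.
Step 2. Evaluate the standard form: now z*exp(2*z)/2 - exp(2*z)/4.
Answer: z*exp(2*z)/2 - exp(2*z)/4.


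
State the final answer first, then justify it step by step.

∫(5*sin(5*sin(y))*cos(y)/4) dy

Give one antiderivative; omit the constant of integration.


The answer is -cos(5*sin(y))/4.
Step 1. Substitute u = sin(y), turning ∫(5*sin(5*sin(y))*cos(y)/4) dy into ∫(5*sin(5*u)/4) du: now ∫(5*sin(5*u)/4) du.
Step 2. Evaluate the standard form: now -cos(5*u)/4.
Step 3. Substitute back u = sin(y): now -cos(5*sin(y))/4.
Answer: -cos(5*sin(y))/4.


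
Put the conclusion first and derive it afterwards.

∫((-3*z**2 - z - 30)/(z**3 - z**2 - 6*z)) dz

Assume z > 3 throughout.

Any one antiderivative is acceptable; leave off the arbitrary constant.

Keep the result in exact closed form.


The answer is 5*log(z) - 4*log(z - 3) - 4*log(z + 2).
Step 1. Decompose ∫((-3*z**2 - z - 30)/(z**3 - z**2 - 6*z)) dz by partial fractions, (-3*z**2 - z - 30)/(z**3 - z**2 - 6*z) = -4/(z + 2) - 4/(z - 3) + 5/z: now ∫(5/z) dz + ∫(-4/(z - 3)) dz + ∫(-4/(z + 2)) dz.
Step 2. Evaluate the standard form [assuming z > 3]: now -4*log(z - 3) + ∫(5/z) dz + ∫(-4/(z + 2)) dz.
Step 3. Evaluate the standard form [assuming z > -2]: now -4*log(z - 3) - 4*log(z + 2) + ∫(5/z) dz.
Step 4. Evaluate the standard form [assuming z > 0]: now 5*log(z) - 4*log(z - 3) - 4*log(z + 2).
Answer: 5*log(z) - 4*log(z - 3) - 4*log(z + 2).


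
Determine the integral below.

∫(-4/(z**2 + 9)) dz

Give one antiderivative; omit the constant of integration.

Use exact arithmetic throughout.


Answer: -4*atan(z/3)/3.


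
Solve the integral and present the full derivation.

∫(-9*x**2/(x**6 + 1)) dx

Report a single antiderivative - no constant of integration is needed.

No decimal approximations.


Step 1. Substitute u = x**3, turning ∫(-9*x**2/(x**6 + 1)) dx into ∫(-3/(u**2 + 1)) du: now ∫(-3/(u**2 + 1)) du.
Step 2. Evaluate the standard form: now -3*atan(u).
Step 3. Substitute back u = x**3: now -3*atan(x**3).
Answer: -3*atan(x**3).


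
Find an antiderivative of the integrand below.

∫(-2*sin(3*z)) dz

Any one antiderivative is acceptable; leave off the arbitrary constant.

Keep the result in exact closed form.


Answer: 2*cos(3*z)/3.


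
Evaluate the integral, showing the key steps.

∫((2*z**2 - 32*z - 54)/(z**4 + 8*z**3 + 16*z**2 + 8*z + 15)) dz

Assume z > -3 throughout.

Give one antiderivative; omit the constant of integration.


Step 1. Decompose ∫((2*z**2 - 32*z - 54)/(z**4 + 8*z**3 + 16*z**2 + 8*z + 15)) dz by partial fractions, (2*z**2 - 32*z - 54)/(z**4 + 8*z**3 + 16*z**2 + 8*z + 15) = -4/(z**2 + 1) - 3/(z + 5) + 3/(z + 3): now ∫(3/(z + 3)) dz + ∫(-3/(z + 5)) dz + ∫(-4/(z**2 + 1)) dz.
Step 2. Evaluate the standard form [assuming z > -5]: now -3*log(z + 5) + ∫(3/(z + 3)) dz + ∫(-4/(z**2 + 1)) dz.
Step 3. Evaluate the standard form [assuming z > -3]: now 3*log(z + 3) - 3*log(z + 5) + ∫(-4/(z**2 + 1)) dz.
Step 4. Evaluate the standard form: now 3*log(z + 3) - 3*log(z + 5) - 4*atan(z).
Answer: 3*log(z + 3) - 3*log(z + 5) - 4*atan(z).


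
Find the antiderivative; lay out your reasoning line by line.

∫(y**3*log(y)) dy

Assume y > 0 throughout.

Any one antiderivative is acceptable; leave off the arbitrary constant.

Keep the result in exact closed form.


Step 1. Integrate ∫(y**3*log(y)) dy by parts with u = log(y), dv = (y**3) dy, so v = y**4/4 [assuming y > 0]: now y**4*log(y)/4 + ∫(-y**3/4) dy.
Step 2. Evaluate the standard form: now y**4*log(y)/4 - y**4/16.
Answer: y**4*log(y)/4 - y**4/16.


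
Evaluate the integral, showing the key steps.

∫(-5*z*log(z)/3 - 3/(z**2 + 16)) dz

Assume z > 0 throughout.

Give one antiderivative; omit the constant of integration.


Step 1. Rewrite: now ∫(-5*z*log(z)/3) dz + ∫(-3/(z**2 + 16)) dz.
Step 2. Integrate ∫(-5*z*log(z)/3) dz by parts with u = log(z), dv = (-5*z/3) dz, so v = -5*z**2/6 [assuming z > 0]: now -5*z**2*log(z)/6 + ∫(5*z/6) dz + ∫(-3/(z**2 + 16)) dz.
Step 3. Evaluate the standard form: now -5*z**2*log(z)/6 + 5*z**2/12 + ∫(-3/(z**2 + 16)) dz.
Step 4. Evaluate the standard form: now -5*z**2*log(z)/6 + 5*z**2/12 - 3*atan(z/4)/4.
Answer: -5*z**2*log(z)/6 + 5*z**2/12 - 3*atan(z/4)/4.


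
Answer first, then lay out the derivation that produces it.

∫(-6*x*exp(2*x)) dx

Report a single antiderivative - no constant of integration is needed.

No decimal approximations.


The answer is -3*x*exp(2*x) + 3*exp(2*x)/2.
Step 1. Integrate ∫(-6*x*exp(2*x)) dx by parts with u = x, dv = (-6*exp(2*x)) dx, so v = -3*exp(2*x): now -3*x*exp(2*x) + ∫(3*exp(2*x)) dx.
Step 2. Evaluate the standard form: now -3*x*exp(2*x) + 3*exp(2*x)/2.
Answer: -3*x*exp(2*x) + 3*exp(2*x)/2.


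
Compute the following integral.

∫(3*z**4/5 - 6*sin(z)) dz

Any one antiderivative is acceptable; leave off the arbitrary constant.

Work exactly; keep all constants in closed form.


Answer: 3*z**5/25 + 6*cos(z).


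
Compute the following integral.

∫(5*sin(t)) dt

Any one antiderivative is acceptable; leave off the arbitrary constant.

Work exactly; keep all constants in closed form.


Answer: -5*cos(t).


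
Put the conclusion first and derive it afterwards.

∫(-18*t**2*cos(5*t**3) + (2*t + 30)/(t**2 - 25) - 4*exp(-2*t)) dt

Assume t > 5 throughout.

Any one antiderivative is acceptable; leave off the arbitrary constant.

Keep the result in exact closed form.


The answer is 4*log(t - 5) - 2*log(t + 5) - 6*sin(5*t**3)/5 + 2*exp(-2*t).
Step 1. Rewrite: now ∫(-18*t**2*cos(5*t**3)) dt + ∫((2*t + 30)/(t**2 - 25)) dt + ∫(-4*exp(-2*t)) dt.
Step 2. Evaluate the standard form: now ∫(-18*t**2*cos(5*t**3)) dt + ∫((2*t + 30)/(t**2 - 25)) dt + 2*exp(-2*t).
Step 3. Decompose ∫((2*t + 30)/(t**2 - 25)) dt by partial fractions, (2*t + 30)/(t**2 - 25) = -2/(t + 5) + 4/(t - 5): now ∫(-18*t**2*cos(5*t**3)) dt + ∫(4/(t - 5)) dt + ∫(-2/(t + 5)) dt + 2*exp(-2*t).
Step 4. Evaluate the standard form [assuming t > -5]: now -2*log(t + 5) + ∫(-18*t**2*cos(5*t**3)) dt + ∫(4/(t - 5)) dt + 2*exp(-2*t).
Step 5. Evaluate the standard form [assuming t > 5]: now 4*log(t - 5) - 2*log(t + 5) + ∫(-18*t**2*cos(5*t**3)) dt + 2*exp(-2*t).
Step 6. Substitute u = t**3, turning ∫(-18*t**2*cos(5*t**3)) dt into ∫(-6*cos(5*u)) du: now 4*log(t - 5) - 2*log(t + 5) + ∫(-6*cos(5*u)) du + 2*exp(-2*t).
Step 7. Evaluate the standard form: now 4*log(t - 5) - 2*log(t + 5) - 6*sin(5*u)/5 + 2*exp(-2*t).
Step 8. Substitute back u = t**3: now 4*log(t - 5) - 2*log(t + 5) - 6*sin(5*t**3)/5 + 2*exp(-2*t).
Answer: 4*log(t - 5) - 2*log(t + 5) - 6*sin(5*t**3)/5 + 2*exp(-2*t).


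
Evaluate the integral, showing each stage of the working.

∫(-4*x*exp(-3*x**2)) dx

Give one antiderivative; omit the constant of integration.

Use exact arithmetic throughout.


Step 1. Substitute u = x**2, turning ∫(-4*x*exp(-3*x**2)) dx into ∫(-2*exp(-3*u)) du: now ∫(-2*exp(-3*u)) du.
Step 2. Evaluate the standard form: now 2*exp(-3*u)/3.
Step 3. Substitute back u = x**2: now 2*exp(-3*x**2)/3.
Answer: 2*exp(-3*x**2)/3.


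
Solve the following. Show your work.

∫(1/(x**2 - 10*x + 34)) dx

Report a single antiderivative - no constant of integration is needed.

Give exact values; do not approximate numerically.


Step 1. Substitute u = x - 5, turning ∫(1/(x**2 - 10*x + 34)) dx into ∫(1/(u**2 + 9)) du: now ∫(1/(u**2 + 9)) du.
Step 2. Evaluate the standard form: now atan(u/3)/3.
Step 3. Substitute back u = x - 5: now atan(x/3 - 5/3)/3.
Answer: atan(x/3 - 5/3)/3.


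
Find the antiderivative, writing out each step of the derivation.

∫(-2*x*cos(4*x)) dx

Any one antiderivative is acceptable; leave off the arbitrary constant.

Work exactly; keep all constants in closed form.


Step 1. Integrate ∫(-2*x*cos(4*x)) dx by parts with u = x, dv = (-2*cos(4*x)) dx, so v = -sin(4*x)/2: now -x*sin(4*x)/2 + ∫(sin(4*x)/2) dx.
Step 2. Evaluate the standard form: now -x*sin(4*x)/2 - cos(4*x)/8.
Answer: -x*sin(4*x)/2 - cos(4*x)/8.


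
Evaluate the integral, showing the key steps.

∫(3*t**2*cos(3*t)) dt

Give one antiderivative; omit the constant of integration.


Step 1. Integrate ∫(3*t**2*cos(3*t)) dt by parts with u = t**2, dv = (3*cos(3*t)) dt, so v = sin(3*t): now t**2*sin(3*t) + ∫(-2*t*sin(3*t)) dt.
Step 2. Integrate ∫(-2*t*sin(3*t)) dt by parts with u = t, dv = (-2*sin(3*t)) dt, so v = 2*cos(3*t)/3: now t**2*sin(3*t) + 2*t*cos(3*t)/3 + ∫(-2*cos(3*t)/3) dt.
Step 3. Evaluate the standard form: now t**2*sin(3*t) + 2*t*cos(3*t)/3 - 2*sin(3*t)/9.
Answer: t**2*sin(3*t) + 2*t*cos(3*t)/3 - 2*sin(3*t)/9.


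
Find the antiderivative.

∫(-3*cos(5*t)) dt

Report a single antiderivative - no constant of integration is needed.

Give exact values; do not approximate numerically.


Answer: -3*sin(5*t)/5.


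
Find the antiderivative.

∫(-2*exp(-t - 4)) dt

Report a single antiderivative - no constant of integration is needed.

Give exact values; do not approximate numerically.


Answer: 2*exp(-t - 4).


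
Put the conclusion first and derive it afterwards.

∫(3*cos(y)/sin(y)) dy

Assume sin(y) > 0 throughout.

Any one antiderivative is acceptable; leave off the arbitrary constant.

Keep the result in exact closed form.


The answer is 3*log(sin(y)).
Step 1. Substitute u = sin(y), turning ∫(3*cos(y)/sin(y)) dy into ∫(3/u) du: now ∫(3/u) du.
Step 2. Evaluate the standard form [assuming u > 0]: now 3*log(u).
Step 3. Substitute back u = sin(y): now 3*log(sin(y)).
Answer: 3*log(sin(y)).


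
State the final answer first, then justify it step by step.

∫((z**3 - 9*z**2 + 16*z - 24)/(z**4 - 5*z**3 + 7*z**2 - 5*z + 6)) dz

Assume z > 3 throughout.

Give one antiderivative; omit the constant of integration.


The answer is -3*log(z - 3) + 4*log(z - 2) - 3*atan(z).
Step 1. Decompose ∫((z**3 - 9*z**2 + 16*z - 24)/(z**4 - 5*z**3 + 7*z**2 - 5*z + 6)) dz by partial fractions, (z**3 - 9*z**2 + 16*z - 24)/(z**4 - 5*z**3 + 7*z**2 - 5*z + 6) = -3/(z**2 + 1) + 4/(z - 2) - 3/(z - 3): now ∫(-3/(z - 3)) dz + ∫(4/(z - 2)) dz + ∫(-3/(z**2 + 1)) dz.
Step 2. Evaluate the standard form [assuming z > 3]: now -3*log(z - 3) + ∫(4/(z - 2)) dz + ∫(-3/(z**2 + 1)) dz.
Step 3. Evaluate the standard form [assuming z > 2]: now -3*log(z - 3) + 4*log(z - 2) + ∫(-3/(z**2 + 1)) dz.
Step 4. Evaluate the standard form: now -3*log(z - 3) + 4*log(z - 2) - 3*atan(z).
Answer: -3*log(z - 3) + 4*log(z - 2) - 3*atan(z).


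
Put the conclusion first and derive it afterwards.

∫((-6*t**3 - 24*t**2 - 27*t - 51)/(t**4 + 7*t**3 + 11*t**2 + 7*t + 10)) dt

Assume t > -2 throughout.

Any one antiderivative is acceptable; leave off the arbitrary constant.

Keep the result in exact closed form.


The answer is -3*log(t + 2) - 3*log(t + 5) - 3*atan(t).
Step 1. Decompose ∫((-6*t**3 - 24*t**2 - 27*t - 51)/(t**4 + 7*t**3 + 11*t**2 + 7*t + 10)) dt by partial fractions, (-6*t**3 - 24*t**2 - 27*t - 51)/(t**4 + 7*t**3 + 11*t**2 + 7*t + 10) = -3/(t**2 + 1) - 3/(t + 5) - 3/(t + 2): now ∫(-3/(t + 2)) dt + ∫(-3/(t + 5)) dt + ∫(-3/(t**2 + 1)) dt.
Step 2. Evaluate the standard form [assuming t > -2]: now -3*log(t + 2) + ∫(-3/(t + 5)) dt + ∫(-3/(t**2 + 1)) dt.
Step 3. Evaluate the standard form [assuming t > -5]: now -3*log(t + 2) - 3*log(t + 5) + ∫(-3/(t**2 + 1)) dt.
Step 4. Evaluate the standard form: now -3*log(t + 2) - 3*log(t + 5) - 3*atan(t).
Answer: -3*log(t + 2) - 3*log(t + 5) - 3*atan(t).


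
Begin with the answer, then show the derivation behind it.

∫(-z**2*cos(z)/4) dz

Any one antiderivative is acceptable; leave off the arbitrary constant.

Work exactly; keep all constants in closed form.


The answer is -z**2*sin(z)/4 - z*cos(z)/2 + sin(z)/2.
Step 1. Integrate ∫(-z**2*cos(z)/4) dz by parts with u = z**2, dv = (-cos(z)/4) dz, so v = -sin(z)/4: now -z**2*sin(z)/4 + ∫(z*sin(z)/2) dz.
Step 2. Integrate ∫(z*sin(z)/2) dz by parts with u = z, dv = (sin(z)/2) dz, so v = -cos(z)/2: now -z**2*sin(z)/4 - z*cos(z)/2 + ∫(cos(z)/2) dz.
Step 3. Evaluate the standard form: now -z**2*sin(z)/4 - z*cos(z)/2 + sin(z)/2.
Answer: -z**2*sin(z)/4 - z*cos(z)/2 + sin(z)/2.


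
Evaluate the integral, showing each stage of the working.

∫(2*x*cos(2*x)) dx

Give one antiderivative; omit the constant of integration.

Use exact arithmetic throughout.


Step 1. Integrate ∫(2*x*cos(2*x)) dx by parts with u = x, dv = (2*cos(2*x)) dx, so v = sin(2*x): now x*sin(2*x) + ∫(-sin(2*x)) dx.
Step 2. Evaluate the standard form: now x*sin(2*x) + cos(2*x)/2.
Answer: x*sin(2*x) + cos(2*x)/2.


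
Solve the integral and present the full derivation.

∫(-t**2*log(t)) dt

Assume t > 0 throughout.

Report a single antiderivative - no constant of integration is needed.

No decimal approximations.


Step 1. Integrate ∫(-t**2*log(t)) dt by parts with u = log(t), dv = (-t**2) dt, so v = -t**3/3 [assuming t > 0]: now -t**3*log(t)/3 + ∫(t**2/3) dt.
Step 2. Evaluate the standard form: now -t**3*log(t)/3 + t**3/9.
Answer: -t**3*log(t)/3 + t**3/9.


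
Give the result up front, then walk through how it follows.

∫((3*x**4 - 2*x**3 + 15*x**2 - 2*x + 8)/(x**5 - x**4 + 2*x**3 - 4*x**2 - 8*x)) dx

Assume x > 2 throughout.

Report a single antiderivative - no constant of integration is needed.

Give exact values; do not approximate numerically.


The answer is -log(x) + 2*log(x - 2) + 2*log(x + 1) - atan(x/2)/2.
Step 1. Decompose ∫((3*x**4 - 2*x**3 + 15*x**2 - 2*x + 8)/(x**5 - x**4 + 2*x**3 - 4*x**2 - 8*x)) dx by partial fractions, (3*x**4 - 2*x**3 + 15*x**2 - 2*x + 8)/(x**5 - x**4 + 2*x**3 - 4*x**2 - 8*x) = -1/(x**2 + 4) + 2/(x + 1) + 2/(x - 2) - 1/x: now ∫(-1/x) dx + ∫(2/(x - 2)) dx + ∫(2/(x + 1)) dx + ∫(-1/(x**2 + 4)) dx.
Step 2. Evaluate the standard form [assuming x > 0]: now -log(x) + ∫(2/(x - 2)) dx + ∫(2/(x + 1)) dx + ∫(-1/(x**2 + 4)) dx.
Step 3. Evaluate the standard form [assuming x > 2]: now -log(x) + 2*log(x - 2) + ∫(2/(x + 1)) dx + ∫(-1/(x**2 + 4)) dx.
Step 4. Evaluate the standard form [assuming x > -1]: now -log(x) + 2*log(x - 2) + 2*log(x + 1) + ∫(-1/(x**2 + 4)) dx.
Step 5. Evaluate the standard form: now -log(x) + 2*log(x - 2) + 2*log(x + 1) - atan(x/2)/2.
Answer: -log(x) + 2*log(x - 2) + 2*log(x + 1) - atan(x/2)/2.


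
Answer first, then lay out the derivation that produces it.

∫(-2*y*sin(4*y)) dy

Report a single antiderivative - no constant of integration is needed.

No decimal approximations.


The answer is y*cos(4*y)/2 - sin(4*y)/8.
Step 1. Integrate ∫(-2*y*sin(4*y)) dy by parts with u = y, dv = (-2*sin(4*y)) dy, so v = cos(4*y)/2: now y*cos(4*y)/2 + ∫(-cos(4*y)/2) dy.
Step 2. Evaluate the standard form: now y*cos(4*y)/2 - sin(4*y)/8.
Answer: y*cos(4*y)/2 - sin(4*y)/8.


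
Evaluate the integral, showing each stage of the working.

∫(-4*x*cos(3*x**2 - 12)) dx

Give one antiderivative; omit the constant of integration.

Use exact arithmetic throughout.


Step 1. Substitute u = x**2 - 4, turning ∫(-4*x*cos(3*x**2 - 12)) dx into ∫(-2*cos(3*u)) du: now ∫(-2*cos(3*u)) du.
Step 2. Evaluate the standard form: now -2*sin(3*u)/3.
Step 3. Substitute back u = x**2 - 4: now -2*sin(3*x**2 - 12)/3.
Answer: -2*sin(3*x**2 - 12)/3.


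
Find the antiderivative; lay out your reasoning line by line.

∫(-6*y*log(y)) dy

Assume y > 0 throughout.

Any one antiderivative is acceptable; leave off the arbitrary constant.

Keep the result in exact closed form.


Step 1. Integrate ∫(-6*y*log(y)) dy by parts with u = log(y), dv = (-6*y) dy, so v = -3*y**2 [assuming y > 0]: now -3*y**2*log(y) + ∫(3*y) dy.
Step 2. Evaluate the standard form: now -3*y**2*log(y) + 3*y**2/2.
Answer: -3*y**2*log(y) + 3*y**2/2.


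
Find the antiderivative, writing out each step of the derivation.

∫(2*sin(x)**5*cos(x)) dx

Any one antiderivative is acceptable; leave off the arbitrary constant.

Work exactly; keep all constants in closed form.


Step 1. Substitute u = sin(x), turning ∫(2*sin(x)**5*cos(x)) dx into ∫(2*u**5) du: now ∫(2*u**5) du.
Step 2. Evaluate the standard form: now u**6/3.
Step 3. Substitute back u = sin(x): now sin(x)**6/3.
Answer: sin(x)**6/3.


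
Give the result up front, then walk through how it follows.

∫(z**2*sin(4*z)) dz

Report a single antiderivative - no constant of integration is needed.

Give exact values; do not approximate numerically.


The answer is -z**2*cos(4*z)/4 + z*sin(4*z)/8 + cos(4*z)/32.
Step 1. Integrate ∫(z**2*sin(4*z)) dz by parts with u = z**2, dv = (sin(4*z)) dz, so v = -cos(4*z)/4: now -z**2*cos(4*z)/4 + ∫(z*cos(4*z)/2) dz.
Step 2. Integrate ∫(z*cos(4*z)/2) dz by parts with u = z, dv = (cos(4*z)/2) dz, so v = sin(4*z)/8: now -z**2*cos(4*z)/4 + z*sin(4*z)/8 + ∫(-sin(4*z)/8) dz.
Step 3. Evaluate the standard form: now -z**2*cos(4*z)/4 + z*sin(4*z)/8 + cos(4*z)/32.
Answer: -z**2*cos(4*z)/4 + z*sin(4*z)/8 + cos(4*z)/32.
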